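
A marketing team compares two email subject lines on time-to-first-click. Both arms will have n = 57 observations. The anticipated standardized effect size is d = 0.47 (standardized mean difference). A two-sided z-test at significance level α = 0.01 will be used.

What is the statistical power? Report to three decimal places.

Power ≈ 0.473

Noncentrality parameter: δ = d·√(n/2) = 0.47 × √(57/2) = 2.5091
Critical value for a two-sided test at α = 0.01: z_{α/2} = 2.576.
Power = Φ(δ − 2.576) + Φ(−δ − 2.576) = Φ(-0.067) + Φ(-5.085) = 0.4734 + 0.0000 = 0.4734.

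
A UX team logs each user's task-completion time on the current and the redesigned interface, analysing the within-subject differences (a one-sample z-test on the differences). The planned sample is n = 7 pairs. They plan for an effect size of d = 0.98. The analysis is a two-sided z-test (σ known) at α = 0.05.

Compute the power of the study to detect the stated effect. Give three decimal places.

Power ≈ 0.737

Noncentrality parameter: δ = d·√n = 0.98 × √7 = 2.5928
Two-sided α = 0.05 → critical value z_{0.025} = 1.960.
Power = Φ(δ − 1.960) + Φ(−δ − 1.960) = Φ(0.633) + Φ(-4.553) = 0.7366 + 0.0000 = 0.7366.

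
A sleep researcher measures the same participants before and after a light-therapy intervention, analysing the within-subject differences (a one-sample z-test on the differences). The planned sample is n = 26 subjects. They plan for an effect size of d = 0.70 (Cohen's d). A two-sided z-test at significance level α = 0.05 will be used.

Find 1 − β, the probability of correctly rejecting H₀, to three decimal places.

Noncentrality parameter: δ = d·√n = 0.70 × √26 = 3.5693
Critical value for a two-sided test at α = 0.05: z_{α/2} = 1.960.
Power = Φ(δ − 1.960) + Φ(−δ − 1.960) = Φ(1.609) + Φ(-5.529) = 0.9462 + 0.0000 = 0.9462.

Power ≈ 0.946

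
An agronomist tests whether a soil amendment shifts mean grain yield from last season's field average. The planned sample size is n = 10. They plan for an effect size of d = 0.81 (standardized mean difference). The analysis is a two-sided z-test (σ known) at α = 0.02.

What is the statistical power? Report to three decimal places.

Power ≈ 0.593

Noncentrality parameter: δ = d·√n = 0.81 × √10 = 2.5614
Critical value for a two-sided test at α = 0.02: z_{α/2} = 2.326.
Power = Φ(δ − 2.326) + Φ(−δ − 2.326) = Φ(0.235) + Φ(-4.888) = 0.5929 + 0.0000 = 0.5929.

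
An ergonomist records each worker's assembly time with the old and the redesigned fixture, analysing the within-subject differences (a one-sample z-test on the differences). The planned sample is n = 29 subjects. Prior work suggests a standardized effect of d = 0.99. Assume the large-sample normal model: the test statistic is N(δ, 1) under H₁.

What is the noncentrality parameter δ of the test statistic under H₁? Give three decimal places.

δ ≈ 5.331

The noncentrality parameter scales effect size by the design's sample-size factor: δ = d·√n = 0.99 × √29 = 5.3313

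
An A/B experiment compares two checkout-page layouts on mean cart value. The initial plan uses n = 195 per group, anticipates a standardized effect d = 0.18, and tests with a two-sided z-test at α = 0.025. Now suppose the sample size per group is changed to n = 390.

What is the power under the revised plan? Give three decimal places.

Power ≈ 0.607

With n = 390 per group: δ = d·√(n/2) = 0.18 × √(390/2) = 2.5136. Critical value z_{0.0125} = 2.241.
Revised power = Φ(δ − 2.241) + Φ(−δ − 2.241) = Φ(0.272) + Φ(-4.755) = 0.6073 + 0.0000 = 0.6073.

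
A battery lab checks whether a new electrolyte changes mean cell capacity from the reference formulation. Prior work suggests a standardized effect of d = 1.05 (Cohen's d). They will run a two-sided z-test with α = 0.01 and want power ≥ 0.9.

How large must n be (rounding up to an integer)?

n = 14

Set Φ(δ − 2.576) = 0.9; then δ − 2.576 = Φ⁻¹(0.9) = 1.282, giving δ = 3.857.
(For δ > 0 the lower-tail rejection region contributes negligibly to power, so the one-term inversion is standard.)
δ = d·√n ⇒ n = (δ/d)² = (3.857 / 1.05)² = 13.50.
Round up to the next whole unit.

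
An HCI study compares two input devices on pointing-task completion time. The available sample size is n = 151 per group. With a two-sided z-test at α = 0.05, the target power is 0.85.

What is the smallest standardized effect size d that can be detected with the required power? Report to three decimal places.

Need Φ(δ − 1.960) = 0.85, so δ = 1.960 + 1.036 = 2.996.
(The second rejection-region term Φ(−δ − z_{α/2}) is negligible and dropped.)
δ = d·√(n/2) ⇒ d = δ/√(n/2) = 2.996/√(151/2) = 0.3448.

d ≈ 0.345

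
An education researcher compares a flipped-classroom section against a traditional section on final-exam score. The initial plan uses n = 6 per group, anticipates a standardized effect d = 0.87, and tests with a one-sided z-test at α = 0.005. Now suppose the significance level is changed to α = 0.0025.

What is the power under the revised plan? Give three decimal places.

δ = d·√(n/2) = 0.87 × √(6/2) = 1.5069 (unchanged). New critical value: z_{0.0025} = 2.807.
Revised power = P(Z > 2.807 − δ) = Φ(-1.300) = 0.0968.

Power ≈ 0.097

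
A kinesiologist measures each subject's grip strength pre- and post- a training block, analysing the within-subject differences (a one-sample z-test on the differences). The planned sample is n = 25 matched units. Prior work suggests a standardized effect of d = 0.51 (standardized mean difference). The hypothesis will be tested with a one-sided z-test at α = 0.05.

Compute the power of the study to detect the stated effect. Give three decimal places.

Power ≈ 0.817

Noncentrality parameter: δ = d·√n = 0.51 × √25 = 2.5500
One-sided α = 0.05 → critical value z_{0.05} = 1.645.
Power = P(Z > 1.645 − δ) = Φ(0.905) = 0.8173.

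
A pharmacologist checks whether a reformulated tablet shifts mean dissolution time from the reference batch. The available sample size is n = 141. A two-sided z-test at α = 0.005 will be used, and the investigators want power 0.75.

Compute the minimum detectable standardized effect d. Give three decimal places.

d ≈ 0.293

Required noncentrality: δ = z_{0.0025} + z_{0.25} = 2.807 + 0.674 = 3.482.
(The second rejection-region term Φ(−δ − z_{α/2}) is negligible and dropped.)
δ = d·√n ⇒ d = δ/√n = 3.482/√141 = 0.2932.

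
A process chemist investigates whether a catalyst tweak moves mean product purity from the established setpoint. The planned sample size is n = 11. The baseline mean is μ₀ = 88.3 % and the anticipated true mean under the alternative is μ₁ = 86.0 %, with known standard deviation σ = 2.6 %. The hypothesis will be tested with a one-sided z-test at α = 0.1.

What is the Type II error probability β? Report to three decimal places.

β ≈ 0.049

Standardized effect: d = |μ₁ − μ₀| / σ = |86.0 − 88.3| / 2.6 = 0.8846
Noncentrality parameter: λ = d·√n = 0.8846 × √11 = 2.9339
One-sided α = 0.1 → critical value z_{0.1} = 1.282.
Power = Φ(λ − 1.282) = Φ(1.652) = 0.9508.
Type II error: β = 1 − power = 1 − 0.9508 = 0.0492.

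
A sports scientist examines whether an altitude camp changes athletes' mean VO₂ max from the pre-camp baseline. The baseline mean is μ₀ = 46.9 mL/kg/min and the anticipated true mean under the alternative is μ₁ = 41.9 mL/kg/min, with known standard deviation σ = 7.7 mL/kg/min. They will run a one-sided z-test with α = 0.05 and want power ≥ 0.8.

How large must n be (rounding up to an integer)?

n = 15

Standardized effect: d = |μ₁ − μ₀| / σ = |41.9 − 46.9| / 7.7 = 0.6494
Set Φ(δ − 1.645) = 0.8; then δ − 1.645 = Φ⁻¹(0.8) = 0.842, giving δ = 2.486.
δ = d·√n ⇒ n = (δ/d)² = (2.486 / 0.6494)² = 14.66.
Rounding up, n = 15.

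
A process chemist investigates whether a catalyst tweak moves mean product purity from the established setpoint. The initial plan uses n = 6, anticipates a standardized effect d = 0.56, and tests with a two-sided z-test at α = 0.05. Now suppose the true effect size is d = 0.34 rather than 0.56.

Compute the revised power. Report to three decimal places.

Power ≈ 0.132

With d = 0.34: δ = d·√n = 0.34 × √6 = 0.8328. Critical value z_{0.025} = 1.960.
Revised power = Φ(δ − 1.960) + Φ(−δ − 1.960) = Φ(-1.127) + Φ(-2.793) = 0.1298 + 0.0026 = 0.1325.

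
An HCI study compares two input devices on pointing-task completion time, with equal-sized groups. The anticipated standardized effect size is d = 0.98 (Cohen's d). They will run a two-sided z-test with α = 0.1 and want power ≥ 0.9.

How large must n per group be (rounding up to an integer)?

Set Φ(δ − 1.645) = 0.9; then δ − 1.645 = Φ⁻¹(0.9) = 1.282, giving δ = 2.926.
(Ignoring the negligible lower-tail rejection probability gives the usual closed-form inversion.)
δ = d·√(n/2) ⇒ n = 2(δ/d)² = 2 × (2.926 / 0.98)² = 17.83.
Rounding up, n = 18 per group.

n = 18 per group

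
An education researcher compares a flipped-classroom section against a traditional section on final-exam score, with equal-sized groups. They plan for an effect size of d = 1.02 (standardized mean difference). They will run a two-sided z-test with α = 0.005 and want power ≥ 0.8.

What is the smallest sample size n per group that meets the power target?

For power 0.8 need Φ(δ − z_{0.0025}) = 0.8, so δ = z_{0.0025} + z_{0.20} = 2.807 + 0.842 = 3.649.
(The Φ(−δ − z_{α/2}) term is vanishingly small for δ > 0 and is dropped in the standard sample-size formula.)
δ = d·√(n/2) ⇒ n = 2(δ/d)² = 2 × (3.649 / 1.02)² = 25.59.
Round up to the next whole unit.

n = 26 per group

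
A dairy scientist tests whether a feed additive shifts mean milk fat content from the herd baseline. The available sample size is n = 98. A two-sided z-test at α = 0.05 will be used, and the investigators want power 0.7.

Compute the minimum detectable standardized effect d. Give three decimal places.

d ≈ 0.251

Required noncentrality: δ = z_{0.025} + z_{0.30} = 1.960 + 0.524 = 2.484.
(The second rejection-region term Φ(−δ − z_{α/2}) is negligible and dropped.)
δ = d·√n ⇒ d = δ/√n = 2.484/√98 = 0.2510.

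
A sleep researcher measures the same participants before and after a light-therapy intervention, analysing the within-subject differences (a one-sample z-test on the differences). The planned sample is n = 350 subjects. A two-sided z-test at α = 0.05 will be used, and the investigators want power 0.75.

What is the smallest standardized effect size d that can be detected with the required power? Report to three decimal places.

d ≈ 0.141

Need Φ(δ − 1.960) = 0.75, so δ = 1.960 + 0.674 = 2.634.
(Lower-tail contribution to power is negligible for δ > 0.)
δ = d·√n ⇒ d = δ/√n = 2.634/√350 = 0.1408.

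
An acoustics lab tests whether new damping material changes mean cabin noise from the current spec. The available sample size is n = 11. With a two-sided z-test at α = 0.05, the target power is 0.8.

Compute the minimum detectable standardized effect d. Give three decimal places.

Required noncentrality: δ = z_{0.025} + z_{0.20} = 1.960 + 0.842 = 2.802.
(Lower-tail contribution to power is negligible for δ > 0.)
δ = d·√n ⇒ d = δ/√n = 2.802/√11 = 0.8447.

d ≈ 0.845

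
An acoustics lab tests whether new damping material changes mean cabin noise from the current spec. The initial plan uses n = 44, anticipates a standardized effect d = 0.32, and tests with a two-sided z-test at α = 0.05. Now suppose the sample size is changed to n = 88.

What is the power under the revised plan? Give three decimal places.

Power ≈ 0.851

With n = 88: δ = d·√n = 0.32 × √88 = 3.0019. Critical value z_{0.025} = 1.960.
Revised power = Φ(δ − 1.960) + Φ(−δ − 1.960) = Φ(1.042) + Φ(-4.962) = 0.8513 + 0.0000 = 0.8513.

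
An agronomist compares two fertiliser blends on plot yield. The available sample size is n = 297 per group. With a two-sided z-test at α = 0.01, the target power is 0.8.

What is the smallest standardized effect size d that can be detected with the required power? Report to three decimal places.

d ≈ 0.280

Need Φ(δ − 2.576) = 0.8, so δ = 2.576 + 0.842 = 3.417.
(Lower-tail contribution to power is negligible for δ > 0.)
δ = d·√(n/2) ⇒ d = δ/√(n/2) = 3.417/√(297/2) = 0.2804.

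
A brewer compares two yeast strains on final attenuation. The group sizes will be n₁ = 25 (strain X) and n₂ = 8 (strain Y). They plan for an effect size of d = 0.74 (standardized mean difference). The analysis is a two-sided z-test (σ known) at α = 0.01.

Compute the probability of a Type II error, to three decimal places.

β ≈ 0.775

Noncentrality parameter: δ = d / √(1/n₁ + 1/n₂) = 0.74 / √(1/25 + 1/8) = 1.8218
Critical value for a two-sided test at α = 0.01: z_{α/2} = 2.576.
Power = Φ(δ − 2.576) + Φ(−δ − 2.576) = Φ(-0.754) + Φ(-4.398) = 0.2254 + 0.0000 = 0.2254.
Type II error: β = 1 − power = 1 − 0.2254 = 0.7746.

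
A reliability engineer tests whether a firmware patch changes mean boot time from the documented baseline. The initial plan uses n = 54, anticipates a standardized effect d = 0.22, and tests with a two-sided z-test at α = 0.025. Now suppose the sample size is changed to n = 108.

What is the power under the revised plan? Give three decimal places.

Power ≈ 0.518

With n = 108: δ = d·√n = 0.22 × √108 = 2.2863. Critical value z_{0.0125} = 2.241.
Revised power = Φ(δ − 2.241) + Φ(−δ − 2.241) = Φ(0.045) + Φ(-4.528) = 0.5179 + 0.0000 = 0.5179.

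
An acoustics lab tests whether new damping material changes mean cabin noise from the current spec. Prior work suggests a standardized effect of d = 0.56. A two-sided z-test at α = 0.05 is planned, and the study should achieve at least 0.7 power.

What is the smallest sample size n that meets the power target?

Set Φ(δ − 1.960) = 0.7; then δ − 1.960 = Φ⁻¹(0.7) = 0.524, giving δ = 2.484.
(Ignoring the negligible lower-tail rejection probability gives the usual closed-form inversion.)
δ = d·√n ⇒ n = (δ/d)² = (2.484 / 0.56)² = 19.68.
Round up to the next whole unit.

n = 20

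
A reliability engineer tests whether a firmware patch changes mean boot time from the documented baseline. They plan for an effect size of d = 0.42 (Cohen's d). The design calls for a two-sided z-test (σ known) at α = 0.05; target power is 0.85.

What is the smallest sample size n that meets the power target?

n = 51

For power 0.85 need Φ(δ − z_{0.025}) = 0.85, so δ = z_{0.025} + z_{0.15} = 1.960 + 1.036 = 2.996.
(For δ > 0 the lower-tail rejection region contributes negligibly to power, so the one-term inversion is standard.)
δ = d·√n ⇒ n = (δ/d)² = (2.996 / 0.42)² = 50.90.
Rounding up, n = 51.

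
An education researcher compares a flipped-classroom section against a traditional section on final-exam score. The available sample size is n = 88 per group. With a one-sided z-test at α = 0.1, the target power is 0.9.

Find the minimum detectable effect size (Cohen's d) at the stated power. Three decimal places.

d ≈ 0.386

Need Φ(δ − 1.282) = 0.9, so δ = 1.282 + 1.282 = 2.563.
δ = d·√(n/2) ⇒ d = δ/√(n/2) = 2.563/√(88/2) = 0.3864.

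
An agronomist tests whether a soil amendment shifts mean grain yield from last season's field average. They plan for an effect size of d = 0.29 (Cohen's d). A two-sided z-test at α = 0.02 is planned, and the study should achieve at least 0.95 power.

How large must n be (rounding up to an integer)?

n = 188

For power 0.95 need Φ(δ − z_{0.01}) = 0.95, so δ = z_{0.01} + z_{0.05} = 2.326 + 1.645 = 3.971.
(Ignoring the negligible lower-tail rejection probability gives the usual closed-form inversion.)
δ = d·√n ⇒ n = (δ/d)² = (3.971 / 0.29)² = 187.52.
Round up to the next whole unit.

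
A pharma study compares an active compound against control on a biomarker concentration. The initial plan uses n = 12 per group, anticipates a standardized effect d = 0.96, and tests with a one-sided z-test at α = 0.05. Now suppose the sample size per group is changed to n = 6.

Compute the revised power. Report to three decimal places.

With n = 6 per group: δ = d·√(n/2) = 0.96 × √(6/2) = 1.6628. Critical value z_{0.05} = 1.645.
Revised power = Φ(δ − 1.645) = Φ(0.018) = 0.5071.

Power ≈ 0.507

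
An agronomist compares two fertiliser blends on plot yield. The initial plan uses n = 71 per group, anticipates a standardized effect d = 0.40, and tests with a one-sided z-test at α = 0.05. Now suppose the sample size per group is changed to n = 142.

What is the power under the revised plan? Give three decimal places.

With n = 142 per group: δ = d·√(n/2) = 0.40 × √(142/2) = 3.3705. Critical value z_{0.05} = 1.645.
Revised power = Φ(δ − 1.645) = Φ(1.726) = 0.9578.

Power ≈ 0.958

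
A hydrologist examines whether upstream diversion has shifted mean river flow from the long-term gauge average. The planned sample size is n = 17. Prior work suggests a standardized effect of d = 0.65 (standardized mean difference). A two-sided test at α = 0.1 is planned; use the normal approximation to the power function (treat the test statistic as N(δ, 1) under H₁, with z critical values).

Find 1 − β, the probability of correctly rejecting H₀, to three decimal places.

Noncentrality parameter: δ = d·√n = 0.65 × √17 = 2.6800
Critical value for a two-sided test at α = 0.1: z_{α/2} = 1.645.
Power = Φ(δ − 1.645) + Φ(−δ − 1.645) = Φ(1.035) + Φ(-4.325) = 0.8497 + 0.0000 = 0.8497.

Power ≈ 0.850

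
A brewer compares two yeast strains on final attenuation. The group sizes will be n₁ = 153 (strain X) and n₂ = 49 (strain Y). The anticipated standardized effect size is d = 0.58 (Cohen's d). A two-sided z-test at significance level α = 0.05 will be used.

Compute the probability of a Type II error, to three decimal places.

β ≈ 0.058

Noncentrality parameter: δ = d / √(1/n₁ + 1/n₂) = 0.58 / √(1/153 + 1/49) = 3.5334
Critical value for a two-sided test at α = 0.05: z_{α/2} = 1.960.
Power = Φ(δ − 1.960) + Φ(−δ − 1.960) = Φ(1.573) + Φ(-5.493) = 0.9422 + 0.0000 = 0.9422.
Type II error: β = 1 − power = 1 − 0.9422 = 0.0578.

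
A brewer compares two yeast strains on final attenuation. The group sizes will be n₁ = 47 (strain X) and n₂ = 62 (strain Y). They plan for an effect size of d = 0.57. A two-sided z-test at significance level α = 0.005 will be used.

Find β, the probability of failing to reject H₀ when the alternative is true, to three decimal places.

β ≈ 0.444

Noncentrality parameter: δ = d / √(1/n₁ + 1/n₂) = 0.57 / √(1/47 + 1/62) = 2.9472
Critical value for a two-sided test at α = 0.005: z_{α/2} = 2.807.
Power = Φ(δ − 2.807) + Φ(−δ − 2.807) = Φ(0.140) + Φ(-5.754) = 0.5557 + 0.0000 = 0.5557.
Type II error: β = 1 − power = 1 − 0.5557 = 0.4443.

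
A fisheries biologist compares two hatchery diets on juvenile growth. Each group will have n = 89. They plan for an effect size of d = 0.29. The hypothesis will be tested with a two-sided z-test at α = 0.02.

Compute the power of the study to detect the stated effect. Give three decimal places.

Noncentrality parameter: δ = d·√(n/2) = 0.29 × √(89/2) = 1.9345
Critical value for a two-sided test at α = 0.02: z_{α/2} = 2.326.
Power = Φ(δ − 2.326) + Φ(−δ − 2.326) = Φ(-0.392) + Φ(-4.261) = 0.3476 + 0.0000 = 0.3476.

Power ≈ 0.348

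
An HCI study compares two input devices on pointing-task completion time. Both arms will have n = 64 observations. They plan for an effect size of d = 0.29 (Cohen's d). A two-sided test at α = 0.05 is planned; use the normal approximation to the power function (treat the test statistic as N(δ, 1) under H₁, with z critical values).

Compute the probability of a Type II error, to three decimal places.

β ≈ 0.625

Noncentrality parameter: δ = d·√(n/2) = 0.29 × √(64/2) = 1.6405
Critical value for a two-sided test at α = 0.05: z_{α/2} = 1.960.
Power = Φ(δ − 1.960) + Φ(−δ − 1.960) = Φ(-0.319) + Φ(-3.600) = 0.3747 + 0.0002 = 0.3748.
Type II error: β = 1 − power = 1 − 0.3748 = 0.6252.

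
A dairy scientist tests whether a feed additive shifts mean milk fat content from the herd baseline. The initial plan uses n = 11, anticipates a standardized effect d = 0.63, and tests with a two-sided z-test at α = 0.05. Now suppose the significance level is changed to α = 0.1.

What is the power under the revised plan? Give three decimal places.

δ = d·√n = 0.63 × √11 = 2.0895 (unchanged). New critical value: z_{0.05} = 1.645.
Revised power = Φ(δ − 1.645) + Φ(−δ − 1.645) = Φ(0.445) + Φ(-3.734) = 0.6717 + 0.0001 = 0.6718.

Power ≈ 0.672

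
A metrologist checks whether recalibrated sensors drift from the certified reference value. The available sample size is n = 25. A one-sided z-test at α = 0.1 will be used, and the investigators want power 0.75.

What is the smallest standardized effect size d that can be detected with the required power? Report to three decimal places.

Required noncentrality: δ = z_{0.1} + z_{0.25} = 1.282 + 0.674 = 1.956.
δ = d·√n ⇒ d = δ/√n = 1.956/√25 = 0.3912.

d ≈ 0.391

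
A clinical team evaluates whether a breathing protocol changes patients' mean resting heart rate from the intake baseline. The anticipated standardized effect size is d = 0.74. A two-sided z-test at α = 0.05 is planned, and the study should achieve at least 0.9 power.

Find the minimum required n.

n = 20

Set Φ(δ − 1.960) = 0.9; then δ − 1.960 = Φ⁻¹(0.9) = 1.282, giving δ = 3.242.
(For δ > 0 the lower-tail rejection region contributes negligibly to power, so the one-term inversion is standard.)
δ = d·√n ⇒ n = (δ/d)² = (3.242 / 0.74)² = 19.19.
Rounding up, n = 20.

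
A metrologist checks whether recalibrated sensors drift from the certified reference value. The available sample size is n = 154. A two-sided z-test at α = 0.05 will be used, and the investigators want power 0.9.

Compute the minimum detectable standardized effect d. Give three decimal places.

d ≈ 0.261

Need Φ(δ − 1.960) = 0.9, so δ = 1.960 + 1.282 = 3.242.
(The second rejection-region term Φ(−δ − z_{α/2}) is negligible and dropped.)
δ = d·√n ⇒ d = δ/√n = 3.242/√154 = 0.2612.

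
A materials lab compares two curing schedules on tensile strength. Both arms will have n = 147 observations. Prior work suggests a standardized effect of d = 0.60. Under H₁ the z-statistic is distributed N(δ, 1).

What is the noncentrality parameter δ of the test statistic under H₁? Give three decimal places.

δ ≈ 5.144

The noncentrality parameter scales effect size by the design's sample-size factor: δ = d·√(n/2) = 0.60 × √(147/2) = 5.1439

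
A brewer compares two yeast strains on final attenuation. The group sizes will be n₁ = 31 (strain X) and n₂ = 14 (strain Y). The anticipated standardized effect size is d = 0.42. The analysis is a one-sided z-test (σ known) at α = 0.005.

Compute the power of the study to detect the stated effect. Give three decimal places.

Noncentrality parameter: δ = d / √(1/n₁ + 1/n₂) = 0.42 / √(1/31 + 1/14) = 1.3043
Critical value for a one-sided test at α = 0.005: z_α = 2.576.
Power = Φ(δ − 2.576) = Φ(-1.271) = 0.1018.

Power ≈ 0.102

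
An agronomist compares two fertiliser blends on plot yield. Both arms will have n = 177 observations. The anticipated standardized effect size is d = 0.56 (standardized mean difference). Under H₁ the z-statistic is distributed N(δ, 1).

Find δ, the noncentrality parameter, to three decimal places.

δ ≈ 5.268

δ = d·√(n/2) = 0.56 × √(177/2) = 5.2682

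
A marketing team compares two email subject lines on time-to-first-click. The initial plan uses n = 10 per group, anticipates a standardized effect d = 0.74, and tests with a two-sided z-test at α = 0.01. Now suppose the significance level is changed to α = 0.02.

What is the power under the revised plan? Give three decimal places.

δ = d·√(n/2) = 0.74 × √(10/2) = 1.6547 (unchanged). New critical value: z_{0.01} = 2.326.
Revised power = Φ(δ − 2.326) + Φ(−δ − 2.326) = Φ(-0.672) + Φ(-3.981) = 0.2509 + 0.0000 = 0.2509.

Power ≈ 0.251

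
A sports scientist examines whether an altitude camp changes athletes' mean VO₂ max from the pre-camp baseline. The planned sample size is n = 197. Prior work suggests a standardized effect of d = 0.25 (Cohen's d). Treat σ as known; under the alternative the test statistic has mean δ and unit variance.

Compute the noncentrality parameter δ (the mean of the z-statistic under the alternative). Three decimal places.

δ ≈ 3.509

δ = d·√n = 0.25 × √197 = 3.5089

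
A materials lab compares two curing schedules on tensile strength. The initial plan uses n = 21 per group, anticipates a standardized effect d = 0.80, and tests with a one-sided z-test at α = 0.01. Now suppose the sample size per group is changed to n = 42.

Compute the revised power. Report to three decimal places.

Power ≈ 0.910

With n = 42 per group: δ = d·√(n/2) = 0.80 × √(42/2) = 3.6661. Critical value z_{0.01} = 2.326.
Revised power = Φ(δ − 2.326) = Φ(1.340) = 0.9098.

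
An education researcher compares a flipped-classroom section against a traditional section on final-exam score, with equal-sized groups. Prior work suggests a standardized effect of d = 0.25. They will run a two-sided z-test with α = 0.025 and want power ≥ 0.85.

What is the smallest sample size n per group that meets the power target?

n = 344 per group

For power 0.85 need Φ(δ − z_{0.0125}) = 0.85, so δ = z_{0.0125} + z_{0.15} = 2.241 + 1.036 = 3.278.
(The Φ(−δ − z_{α/2}) term is vanishingly small for δ > 0 and is dropped in the standard sample-size formula.)
δ = d·√(n/2) ⇒ n = 2(δ/d)² = 2 × (3.278 / 0.25)² = 343.81.
Rounding up, n = 344 per group.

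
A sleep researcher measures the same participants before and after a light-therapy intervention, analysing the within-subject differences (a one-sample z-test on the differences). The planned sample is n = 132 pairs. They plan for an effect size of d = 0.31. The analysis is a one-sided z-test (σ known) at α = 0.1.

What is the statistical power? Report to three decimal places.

Power ≈ 0.989

Noncentrality parameter: δ = d·√n = 0.31 × √132 = 3.5616
Critical value for a one-sided test at α = 0.1: z_α = 1.282.
Power = Φ(δ − 1.282) = Φ(2.280) = 0.9887.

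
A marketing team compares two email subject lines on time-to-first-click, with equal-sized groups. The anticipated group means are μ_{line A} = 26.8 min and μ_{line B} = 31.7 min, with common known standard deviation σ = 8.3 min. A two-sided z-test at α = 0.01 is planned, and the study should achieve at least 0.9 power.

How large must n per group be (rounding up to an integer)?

n = 86 per group

Standardized effect: d = |μ_{line A} − μ_{line B}| / σ = |26.8 − 31.7| / 8.3 = 0.5904
For power 0.9 need Φ(δ − z_{0.005}) = 0.9, so δ = z_{0.005} + z_{0.10} = 2.576 + 1.282 = 3.857.
(For δ > 0 the lower-tail rejection region contributes negligibly to power, so the one-term inversion is standard.)
δ = d·√(n/2) ⇒ n = 2(δ/d)² = 2 × (3.857 / 0.5904)² = 85.38.
Round up to the next whole unit.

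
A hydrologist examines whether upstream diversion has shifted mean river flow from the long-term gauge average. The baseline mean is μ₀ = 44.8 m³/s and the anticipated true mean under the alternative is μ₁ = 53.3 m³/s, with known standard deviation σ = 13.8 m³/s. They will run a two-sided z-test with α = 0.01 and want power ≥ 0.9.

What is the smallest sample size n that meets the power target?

n = 40

Standardized effect: d = |μ₁ − μ₀| / σ = |53.3 − 44.8| / 13.8 = 0.6159
For power 0.9 need Φ(δ − z_{0.005}) = 0.9, so δ = z_{0.005} + z_{0.10} = 2.576 + 1.282 = 3.857.
(For δ > 0 the lower-tail rejection region contributes negligibly to power, so the one-term inversion is standard.)
δ = d·√n ⇒ n = (δ/d)² = (3.857 / 0.6159)² = 39.22.
Rounding up, n = 40.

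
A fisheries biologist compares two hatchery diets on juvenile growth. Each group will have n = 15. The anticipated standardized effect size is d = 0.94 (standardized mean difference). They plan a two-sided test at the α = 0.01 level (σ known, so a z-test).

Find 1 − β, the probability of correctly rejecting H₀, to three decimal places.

Noncentrality parameter: δ = d·√(n/2) = 0.94 × √(15/2) = 2.5743
Critical value for a two-sided test at α = 0.01: z_{α/2} = 2.576.
Power = Φ(δ − 2.576) + Φ(−δ − 2.576) = Φ(-0.002) + Φ(-5.150) = 0.4994 + 0.0000 = 0.4994.

Power ≈ 0.499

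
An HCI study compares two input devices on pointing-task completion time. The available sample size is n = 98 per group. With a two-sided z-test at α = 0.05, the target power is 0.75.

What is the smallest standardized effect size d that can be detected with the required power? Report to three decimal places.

d ≈ 0.376

Required noncentrality: δ = z_{0.025} + z_{0.25} = 1.960 + 0.674 = 2.634.
(The second rejection-region term Φ(−δ − z_{α/2}) is negligible and dropped.)
δ = d·√(n/2) ⇒ d = δ/√(n/2) = 2.634/√(98/2) = 0.3764.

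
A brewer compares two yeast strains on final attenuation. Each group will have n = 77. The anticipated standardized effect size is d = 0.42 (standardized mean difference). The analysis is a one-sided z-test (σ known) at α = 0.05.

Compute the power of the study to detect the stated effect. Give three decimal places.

Power ≈ 0.832

Noncentrality parameter: δ = d·√(n/2) = 0.42 × √(77/2) = 2.6060
Critical value for a one-sided test at α = 0.05: z_α = 1.645.
Power = Φ(δ − 1.645) = Φ(0.961) = 0.8318.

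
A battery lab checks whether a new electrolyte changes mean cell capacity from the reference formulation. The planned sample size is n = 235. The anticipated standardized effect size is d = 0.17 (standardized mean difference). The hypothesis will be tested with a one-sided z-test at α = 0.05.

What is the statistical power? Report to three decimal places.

Power ≈ 0.832

Noncentrality parameter: δ = d·√n = 0.17 × √235 = 2.6061
Critical value for a one-sided test at α = 0.05: z_α = 1.645.
Power = P(Z > 1.645 − δ) = Φ(0.961) = 0.8318.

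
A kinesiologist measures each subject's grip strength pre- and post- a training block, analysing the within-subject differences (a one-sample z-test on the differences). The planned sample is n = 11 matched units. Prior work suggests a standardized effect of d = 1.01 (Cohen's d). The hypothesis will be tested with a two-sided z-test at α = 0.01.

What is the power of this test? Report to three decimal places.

Power ≈ 0.781

Noncentrality parameter: δ = d·√n = 1.01 × √11 = 3.3498
Critical value for a two-sided test at α = 0.01: z_{α/2} = 2.576.
Power = Φ(δ − 2.576) + Φ(−δ − 2.576) = Φ(0.774) + Φ(-5.926) = 0.7805 + 0.0000 = 0.7805.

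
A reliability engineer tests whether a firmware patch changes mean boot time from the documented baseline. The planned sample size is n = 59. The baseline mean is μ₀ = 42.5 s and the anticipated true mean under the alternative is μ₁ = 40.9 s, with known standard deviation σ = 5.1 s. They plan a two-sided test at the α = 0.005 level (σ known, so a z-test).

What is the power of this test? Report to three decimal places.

Power ≈ 0.346

Standardized effect: d = |μ₁ − μ₀| / σ = |40.9 − 42.5| / 5.1 = 0.3137
Noncentrality parameter: δ = d·√n = 0.3137 × √59 = 2.4098
Critical value for a two-sided test at α = 0.005: z_{α/2} = 2.807.
Power = Φ(δ − 2.807) + Φ(−δ − 2.807) = Φ(-0.397) + Φ(-5.217) = 0.3456 + 0.0000 = 0.3456.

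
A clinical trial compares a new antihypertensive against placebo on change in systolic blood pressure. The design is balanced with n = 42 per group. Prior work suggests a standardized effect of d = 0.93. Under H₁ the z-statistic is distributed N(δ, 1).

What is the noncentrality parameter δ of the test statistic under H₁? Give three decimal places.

δ ≈ 4.262

The noncentrality parameter scales effect size by the design's sample-size factor: δ = d·√(n/2) = 0.93 × √(42/2) = 4.2618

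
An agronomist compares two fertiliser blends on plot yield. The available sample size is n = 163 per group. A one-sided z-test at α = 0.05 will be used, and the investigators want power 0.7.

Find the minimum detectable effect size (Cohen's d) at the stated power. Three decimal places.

d ≈ 0.240

Need Φ(δ − 1.645) = 0.7, so δ = 1.645 + 0.524 = 2.169.
δ = d·√(n/2) ⇒ d = δ/√(n/2) = 2.169/√(163/2) = 0.2403.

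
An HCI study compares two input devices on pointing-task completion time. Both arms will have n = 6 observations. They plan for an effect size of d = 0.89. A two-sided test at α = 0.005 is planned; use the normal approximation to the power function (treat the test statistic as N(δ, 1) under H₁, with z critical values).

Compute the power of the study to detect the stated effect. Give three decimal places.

Noncentrality parameter: δ = d·√(n/2) = 0.89 × √(6/2) = 1.5415
Critical value for a two-sided test at α = 0.005: z_{α/2} = 2.807.
Power = Φ(δ − 2.807) + Φ(−δ − 2.807) = Φ(-1.266) + Φ(-4.349) = 0.1028 + 0.0000 = 0.1029.

Power ≈ 0.103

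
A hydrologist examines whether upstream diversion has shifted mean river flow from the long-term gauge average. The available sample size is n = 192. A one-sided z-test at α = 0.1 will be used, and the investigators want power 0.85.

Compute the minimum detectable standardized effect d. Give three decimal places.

d ≈ 0.167

Required noncentrality: δ = z_{0.1} + z_{0.15} = 1.282 + 1.036 = 2.318.
δ = d·√n ⇒ d = δ/√n = 2.318/√192 = 0.1673.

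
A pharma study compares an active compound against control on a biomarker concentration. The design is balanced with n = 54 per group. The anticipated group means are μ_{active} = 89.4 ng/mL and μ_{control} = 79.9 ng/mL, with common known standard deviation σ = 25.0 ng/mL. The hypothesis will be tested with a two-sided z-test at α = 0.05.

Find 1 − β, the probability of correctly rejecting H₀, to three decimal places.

Standardized effect: d = |μ_{active} − μ_{control}| / σ = |89.4 − 79.9| / 25.0 = 0.3800
Noncentrality parameter: δ = d·√(n/2) = 0.3800 × √(54/2) = 1.9745
Two-sided α = 0.05 → critical value z_{0.025} = 1.960.
Power = Φ(δ − 1.960) + Φ(−δ − 1.960) = Φ(0.015) + Φ(-3.935) = 0.5058 + 0.0000 = 0.5059.

Power ≈ 0.506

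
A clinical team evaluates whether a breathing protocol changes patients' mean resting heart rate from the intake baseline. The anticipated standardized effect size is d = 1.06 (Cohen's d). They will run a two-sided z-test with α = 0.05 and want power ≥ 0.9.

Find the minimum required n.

n = 10

Set Φ(δ − 1.960) = 0.9; then δ − 1.960 = Φ⁻¹(0.9) = 1.282, giving δ = 3.242.
(The Φ(−δ − z_{α/2}) term is vanishingly small for δ > 0 and is dropped in the standard sample-size formula.)
δ = d·√n ⇒ n = (δ/d)² = (3.242 / 1.06)² = 9.35.
Round up to the next whole unit.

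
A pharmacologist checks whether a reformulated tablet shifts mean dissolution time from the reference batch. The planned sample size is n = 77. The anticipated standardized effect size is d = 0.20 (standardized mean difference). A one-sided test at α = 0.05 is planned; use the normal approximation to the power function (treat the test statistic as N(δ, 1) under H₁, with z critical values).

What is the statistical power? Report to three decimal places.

Noncentrality parameter: δ = d·√n = 0.20 × √77 = 1.7550
Critical value for a one-sided test at α = 0.05: z_α = 1.645.
Power = P(Z > 1.645 − δ) = Φ(0.110) = 0.5439.

Power ≈ 0.544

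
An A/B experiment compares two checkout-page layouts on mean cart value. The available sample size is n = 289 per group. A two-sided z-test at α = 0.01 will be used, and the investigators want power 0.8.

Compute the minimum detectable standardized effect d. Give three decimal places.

Required noncentrality: δ = z_{0.005} + z_{0.20} = 2.576 + 0.842 = 3.417.
(The second rejection-region term Φ(−δ − z_{α/2}) is negligible and dropped.)
δ = d·√(n/2) ⇒ d = δ/√(n/2) = 3.417/√(289/2) = 0.2843.

d ≈ 0.284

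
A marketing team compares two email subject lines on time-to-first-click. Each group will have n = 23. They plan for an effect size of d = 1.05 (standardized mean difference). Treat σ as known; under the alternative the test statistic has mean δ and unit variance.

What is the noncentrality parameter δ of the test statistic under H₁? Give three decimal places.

δ = d·√(n/2) = 1.05 × √(23/2) = 3.5607

δ ≈ 3.561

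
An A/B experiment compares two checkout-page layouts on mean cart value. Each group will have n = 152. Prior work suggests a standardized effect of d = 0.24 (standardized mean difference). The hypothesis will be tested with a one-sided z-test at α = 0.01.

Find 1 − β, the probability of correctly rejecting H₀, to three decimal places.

Power ≈ 0.407

Noncentrality parameter: δ = d·√(n/2) = 0.24 × √(152/2) = 2.0923
One-sided α = 0.01 → critical value z_{0.01} = 2.326.
Power = P(Z > 2.326 − δ) = Φ(-0.234) = 0.4075.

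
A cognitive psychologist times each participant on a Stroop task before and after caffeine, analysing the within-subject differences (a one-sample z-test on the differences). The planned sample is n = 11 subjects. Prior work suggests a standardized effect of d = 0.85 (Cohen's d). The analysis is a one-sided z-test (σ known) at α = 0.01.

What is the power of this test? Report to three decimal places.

Power ≈ 0.689

Noncentrality parameter: δ = d·√n = 0.85 × √11 = 2.8191
One-sided α = 0.01 → critical value z_{0.01} = 2.326.
Power = P(Z > 2.326 − δ) = Φ(0.493) = 0.6889.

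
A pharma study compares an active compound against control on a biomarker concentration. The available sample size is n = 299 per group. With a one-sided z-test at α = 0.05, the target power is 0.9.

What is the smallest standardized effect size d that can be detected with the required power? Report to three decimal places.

Need Φ(δ − 1.645) = 0.9, so δ = 1.645 + 1.282 = 2.926.
δ = d·√(n/2) ⇒ d = δ/√(n/2) = 2.926/√(299/2) = 0.2393.

d ≈ 0.239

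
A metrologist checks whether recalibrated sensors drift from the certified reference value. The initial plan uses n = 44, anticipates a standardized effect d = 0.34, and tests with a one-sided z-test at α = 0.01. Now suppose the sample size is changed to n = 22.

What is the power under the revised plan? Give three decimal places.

With n = 22: δ = d·√n = 0.34 × √22 = 1.5947. Critical value z_{0.01} = 2.326.
Revised power = Φ(δ − 2.326) = Φ(-0.732) = 0.2322.

Power ≈ 0.232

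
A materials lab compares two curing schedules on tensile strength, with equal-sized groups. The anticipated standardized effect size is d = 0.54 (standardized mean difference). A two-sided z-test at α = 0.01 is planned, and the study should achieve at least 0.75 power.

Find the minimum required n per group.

Set Φ(δ − 2.576) = 0.75; then δ − 2.576 = Φ⁻¹(0.75) = 0.674, giving δ = 3.250.
(Ignoring the negligible lower-tail rejection probability gives the usual closed-form inversion.)
δ = d·√(n/2) ⇒ n = 2(δ/d)² = 2 × (3.250 / 0.54)² = 72.46.
Round up to the next whole unit.

n = 73 per group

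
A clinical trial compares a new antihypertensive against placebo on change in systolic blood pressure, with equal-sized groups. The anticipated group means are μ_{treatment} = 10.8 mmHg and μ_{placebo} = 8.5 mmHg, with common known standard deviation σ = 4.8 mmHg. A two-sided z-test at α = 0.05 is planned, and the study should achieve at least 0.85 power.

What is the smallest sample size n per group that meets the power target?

Standardized effect: d = |μ_{treatment} − μ_{placebo}| / σ = |10.8 − 8.5| / 4.8 = 0.4792
Set Φ(δ − 1.960) = 0.85; then δ − 1.960 = Φ⁻¹(0.85) = 1.036, giving δ = 2.996.
(The Φ(−δ − z_{α/2}) term is vanishingly small for δ > 0 and is dropped in the standard sample-size formula.)
δ = d·√(n/2) ⇒ n = 2(δ/d)² = 2 × (2.996 / 0.4792)² = 78.21.
Rounding up, n = 79 per group.

n = 79 per group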